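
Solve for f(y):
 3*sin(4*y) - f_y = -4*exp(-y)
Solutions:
 f(y) = C1 - 3*cos(4*y)/4 - 4*exp(-y)


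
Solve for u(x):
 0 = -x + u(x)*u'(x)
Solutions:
 u(x) = -sqrt(C1 + x^2)
 u(x) = sqrt(C1 + x^2)


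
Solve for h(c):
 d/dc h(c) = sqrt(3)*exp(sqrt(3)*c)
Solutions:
 h(c) = C1 + exp(sqrt(3)*c)


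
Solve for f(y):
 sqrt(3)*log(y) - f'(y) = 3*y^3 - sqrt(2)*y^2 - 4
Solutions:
 f(y) = C1 - 3*y^4/4 + sqrt(2)*y^3/3 + sqrt(3)*y*log(y) - sqrt(3)*y + 4*y


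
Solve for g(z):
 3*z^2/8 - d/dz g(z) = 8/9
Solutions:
 g(z) = C1 + z^3/8 - 8*z/9


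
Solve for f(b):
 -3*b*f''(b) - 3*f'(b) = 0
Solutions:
 f(b) = C1 + C2*log(b)


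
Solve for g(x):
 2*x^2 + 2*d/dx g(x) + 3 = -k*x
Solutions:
 g(x) = C1 - k*x^2/4 - x^3/3 - 3*x/2


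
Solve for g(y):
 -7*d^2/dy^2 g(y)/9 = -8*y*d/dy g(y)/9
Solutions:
 g(y) = C1 + C2*erfi(2*sqrt(7)*y/7)


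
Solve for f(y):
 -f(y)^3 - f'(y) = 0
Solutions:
 f(y) = -sqrt(2)*sqrt(-1/(C1 - y))/2
 f(y) = sqrt(2)*sqrt(-1/(C1 - y))/2


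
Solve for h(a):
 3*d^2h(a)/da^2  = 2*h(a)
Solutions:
 h(a) = C1*exp(-sqrt(6)*a/3) + C2*exp(sqrt(6)*a/3)


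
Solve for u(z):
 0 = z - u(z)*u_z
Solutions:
 u(z) = -sqrt(C1 + z^2)
 u(z) = sqrt(C1 + z^2)


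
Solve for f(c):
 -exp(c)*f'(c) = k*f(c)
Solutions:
 f(c) = C1*exp(k*exp(-c))


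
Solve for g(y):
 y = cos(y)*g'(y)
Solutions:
 g(y) = C1 + Integral(y/cos(y), y)


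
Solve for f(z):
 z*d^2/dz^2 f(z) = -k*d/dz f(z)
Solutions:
 f(z) = C1 + z^(1 - re(k))*(C2*sin(log(z)*Abs(im(k))) + C3*cos(log(z)*im(k)))


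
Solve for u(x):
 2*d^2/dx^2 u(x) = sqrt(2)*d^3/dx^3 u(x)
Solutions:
 u(x) = C1 + C2*x + C3*exp(sqrt(2)*x)


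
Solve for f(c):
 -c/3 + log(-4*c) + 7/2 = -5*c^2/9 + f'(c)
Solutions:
 f(c) = C1 + 5*c^3/27 - c^2/6 + c*log(-c) + c*(2*log(2) + 5/2)


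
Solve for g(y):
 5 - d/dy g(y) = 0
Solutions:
 g(y) = C1 + 5*y


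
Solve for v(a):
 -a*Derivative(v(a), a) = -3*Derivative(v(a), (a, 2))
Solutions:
 v(a) = C1 + C2*erfi(sqrt(6)*a/6)


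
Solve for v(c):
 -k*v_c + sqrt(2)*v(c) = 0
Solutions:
 v(c) = C1*exp(sqrt(2)*c/k)


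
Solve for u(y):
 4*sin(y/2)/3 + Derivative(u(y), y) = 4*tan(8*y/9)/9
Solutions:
 u(y) = C1 - log(cos(8*y/9))/2 + 8*cos(y/2)/3


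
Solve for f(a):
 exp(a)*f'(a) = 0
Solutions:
 f(a) = C1


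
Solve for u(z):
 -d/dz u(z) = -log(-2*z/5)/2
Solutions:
 u(z) = C1 + z*log(-z)/2 + z*(-log(5) - 1 + log(2))/2


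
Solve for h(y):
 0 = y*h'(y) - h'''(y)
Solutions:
 h(y) = C1 + Integral(C2*airyai(y) + C3*airybi(y), y)


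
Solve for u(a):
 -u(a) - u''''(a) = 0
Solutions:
 u(a) = (C1*sin(sqrt(2)*a/2) + C2*cos(sqrt(2)*a/2))*exp(-sqrt(2)*a/2) + (C3*sin(sqrt(2)*a/2) + C4*cos(sqrt(2)*a/2))*exp(sqrt(2)*a/2)


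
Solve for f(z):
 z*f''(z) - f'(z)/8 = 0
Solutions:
 f(z) = C1 + C2*z^(9/8)


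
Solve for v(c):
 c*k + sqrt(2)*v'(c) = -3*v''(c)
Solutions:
 v(c) = C1 + C2*exp(-sqrt(2)*c/3) - sqrt(2)*c^2*k/4 + 3*c*k/2


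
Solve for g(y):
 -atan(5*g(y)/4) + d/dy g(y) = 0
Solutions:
 Integral(1/atan(5*_y/4), (_y, g(y))) = C1 + y


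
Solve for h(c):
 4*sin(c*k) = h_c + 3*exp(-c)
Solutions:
 h(c) = C1 + 3*exp(-c) - 4*cos(c*k)/k


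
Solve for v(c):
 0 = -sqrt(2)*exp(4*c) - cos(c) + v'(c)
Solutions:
 v(c) = C1 + sqrt(2)*exp(4*c)/4 + sin(c)


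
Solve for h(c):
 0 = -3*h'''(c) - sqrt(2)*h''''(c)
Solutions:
 h(c) = C1 + C2*c + C3*c^2 + C4*exp(-3*sqrt(2)*c/2)


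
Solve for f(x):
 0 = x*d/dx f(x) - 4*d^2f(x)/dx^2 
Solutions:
 f(x) = C1 + C2*erfi(sqrt(2)*x/4)


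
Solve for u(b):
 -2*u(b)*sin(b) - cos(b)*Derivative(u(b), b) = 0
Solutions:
 u(b) = C1*cos(b)^2


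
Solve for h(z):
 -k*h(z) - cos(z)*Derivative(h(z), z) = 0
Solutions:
 h(z) = C1*exp(k*(log(sin(z) - 1) - log(sin(z) + 1))/2)


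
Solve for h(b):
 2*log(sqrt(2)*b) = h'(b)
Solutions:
 h(b) = C1 + 2*b*log(b) - 2*b + b*log(2)


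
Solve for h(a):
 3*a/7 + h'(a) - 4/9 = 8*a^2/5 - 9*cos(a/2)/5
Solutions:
 h(a) = C1 + 8*a^3/15 - 3*a^2/14 + 4*a/9 - 18*sin(a/2)/5


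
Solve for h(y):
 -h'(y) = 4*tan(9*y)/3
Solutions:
 h(y) = C1 + 4*log(cos(9*y))/27


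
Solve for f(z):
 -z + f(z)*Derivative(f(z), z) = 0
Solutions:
 f(z) = -sqrt(C1 + z^2)
 f(z) = sqrt(C1 + z^2)


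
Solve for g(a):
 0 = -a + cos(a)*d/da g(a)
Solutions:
 g(a) = C1 + Integral(a/cos(a), a)


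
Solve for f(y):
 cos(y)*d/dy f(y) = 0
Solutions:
 f(y) = C1


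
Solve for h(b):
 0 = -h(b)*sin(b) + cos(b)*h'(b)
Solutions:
 h(b) = C1/cos(b)


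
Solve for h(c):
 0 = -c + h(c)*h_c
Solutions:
 h(c) = -sqrt(C1 + c^2)
 h(c) = sqrt(C1 + c^2)


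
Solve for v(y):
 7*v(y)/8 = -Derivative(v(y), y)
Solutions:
 v(y) = C1*exp(-7*y/8)


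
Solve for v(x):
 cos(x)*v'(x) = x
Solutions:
 v(x) = C1 + Integral(x/cos(x), x)


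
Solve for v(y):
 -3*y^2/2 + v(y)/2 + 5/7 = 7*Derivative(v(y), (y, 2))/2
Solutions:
 v(y) = C1*exp(-sqrt(7)*y/7) + C2*exp(sqrt(7)*y/7) + 3*y^2 + 284/7


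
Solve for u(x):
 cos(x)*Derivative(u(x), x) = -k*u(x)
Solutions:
 u(x) = C1*exp(k*(log(sin(x) - 1) - log(sin(x) + 1))/2)


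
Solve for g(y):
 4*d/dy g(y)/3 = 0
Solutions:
 g(y) = C1


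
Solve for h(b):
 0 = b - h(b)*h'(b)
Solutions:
 h(b) = -sqrt(C1 + b^2)
 h(b) = sqrt(C1 + b^2)


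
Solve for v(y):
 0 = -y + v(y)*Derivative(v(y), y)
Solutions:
 v(y) = -sqrt(C1 + y^2)
 v(y) = sqrt(C1 + y^2)


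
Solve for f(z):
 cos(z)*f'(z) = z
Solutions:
 f(z) = C1 + Integral(z/cos(z), z)


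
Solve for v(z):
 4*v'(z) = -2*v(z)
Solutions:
 v(z) = C1*exp(-z/2)


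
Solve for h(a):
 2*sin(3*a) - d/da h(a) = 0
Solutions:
 h(a) = C1 - 2*cos(3*a)/3


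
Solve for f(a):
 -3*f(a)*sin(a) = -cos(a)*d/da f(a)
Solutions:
 f(a) = C1/cos(a)^3


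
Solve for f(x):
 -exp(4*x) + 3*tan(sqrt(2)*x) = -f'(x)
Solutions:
 f(x) = C1 + exp(4*x)/4 + 3*sqrt(2)*log(cos(sqrt(2)*x))/2


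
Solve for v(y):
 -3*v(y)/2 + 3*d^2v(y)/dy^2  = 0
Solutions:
 v(y) = C1*exp(-sqrt(2)*y/2) + C2*exp(sqrt(2)*y/2)


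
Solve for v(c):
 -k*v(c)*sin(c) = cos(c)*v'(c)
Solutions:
 v(c) = C1*exp(k*log(cos(c)))


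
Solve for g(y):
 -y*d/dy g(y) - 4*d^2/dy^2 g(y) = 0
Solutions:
 g(y) = C1 + C2*erf(sqrt(2)*y/4)


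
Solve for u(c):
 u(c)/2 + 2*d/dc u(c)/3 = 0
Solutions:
 u(c) = C1*exp(-3*c/4)


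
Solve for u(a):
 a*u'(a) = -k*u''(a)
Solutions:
 u(a) = C1 + C2*sqrt(k)*erf(sqrt(2)*a*sqrt(1/k)/2)


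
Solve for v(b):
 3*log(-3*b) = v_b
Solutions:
 v(b) = C1 + 3*b*log(-b) + 3*b*(-1 + log(3))


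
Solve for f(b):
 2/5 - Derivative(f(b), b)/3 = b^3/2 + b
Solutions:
 f(b) = C1 - 3*b^4/8 - 3*b^2/2 + 6*b/5


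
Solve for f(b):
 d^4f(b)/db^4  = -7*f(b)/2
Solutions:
 f(b) = (C1*sin(14^(1/4)*b/2) + C2*cos(14^(1/4)*b/2))*exp(-14^(1/4)*b/2) + (C3*sin(14^(1/4)*b/2) + C4*cos(14^(1/4)*b/2))*exp(14^(1/4)*b/2)


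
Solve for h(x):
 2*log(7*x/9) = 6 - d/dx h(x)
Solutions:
 h(x) = C1 - 2*x*log(x) + x*log(81/49) + 8*x


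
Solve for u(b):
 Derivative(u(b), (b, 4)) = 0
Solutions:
 u(b) = C1 + C2*b + C3*b^2 + C4*b^3


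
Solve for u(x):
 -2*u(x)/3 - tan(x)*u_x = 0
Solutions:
 u(x) = C1/sin(x)^(2/3)


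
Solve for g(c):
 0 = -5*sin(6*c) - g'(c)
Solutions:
 g(c) = C1 + 5*cos(6*c)/6


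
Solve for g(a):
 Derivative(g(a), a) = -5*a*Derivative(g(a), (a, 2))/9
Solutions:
 g(a) = C1 + C2/a^(4/5)


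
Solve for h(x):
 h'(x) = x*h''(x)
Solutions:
 h(x) = C1 + C2*x^2


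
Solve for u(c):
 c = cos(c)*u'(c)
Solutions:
 u(c) = C1 + Integral(c/cos(c), c)


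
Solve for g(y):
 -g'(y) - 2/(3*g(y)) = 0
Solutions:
 g(y) = -sqrt(C1 - 12*y)/3
 g(y) = sqrt(C1 - 12*y)/3


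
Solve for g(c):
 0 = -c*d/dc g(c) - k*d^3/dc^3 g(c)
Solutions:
 g(c) = C1 + Integral(C2*airyai(c*(-1/k)^(1/3)) + C3*airybi(c*(-1/k)^(1/3)), c)


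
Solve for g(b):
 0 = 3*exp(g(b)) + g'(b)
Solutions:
 g(b) = log(1/(C1 + 3*b))


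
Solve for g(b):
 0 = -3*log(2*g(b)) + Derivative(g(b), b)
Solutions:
 -Integral(1/(log(_y) + log(2)), (_y, g(b)))/3 = C1 - b


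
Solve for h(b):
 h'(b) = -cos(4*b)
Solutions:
 h(b) = C1 - sin(4*b)/4


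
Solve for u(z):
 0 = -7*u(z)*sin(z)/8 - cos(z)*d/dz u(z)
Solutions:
 u(z) = C1*cos(z)^(7/8)


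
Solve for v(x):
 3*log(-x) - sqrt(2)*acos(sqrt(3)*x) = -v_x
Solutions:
 v(x) = C1 - 3*x*log(-x) + 3*x + sqrt(2)*(x*acos(sqrt(3)*x) - sqrt(3)*sqrt(1 - 3*x^2)/3)


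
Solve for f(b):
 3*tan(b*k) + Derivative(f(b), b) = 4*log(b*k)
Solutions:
 f(b) = C1 + 4*b*log(b*k) - 4*b - 3*Piecewise((-log(cos(b*k))/k, Ne(k, 0)), (0, True))


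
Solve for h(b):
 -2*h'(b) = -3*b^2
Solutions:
 h(b) = C1 + b^3/2


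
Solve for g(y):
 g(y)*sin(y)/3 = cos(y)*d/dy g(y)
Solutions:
 g(y) = C1/cos(y)^(1/3)


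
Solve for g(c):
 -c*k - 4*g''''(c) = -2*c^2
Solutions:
 g(c) = C1 + C2*c + C3*c^2 + C4*c^3 + c^6/720 - c^5*k/480


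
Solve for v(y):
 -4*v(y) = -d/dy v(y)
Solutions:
 v(y) = C1*exp(4*y)


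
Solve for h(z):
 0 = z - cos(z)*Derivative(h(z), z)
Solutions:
 h(z) = C1 + Integral(z/cos(z), z)


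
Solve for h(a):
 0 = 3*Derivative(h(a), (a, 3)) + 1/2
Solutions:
 h(a) = C1 + C2*a + C3*a^2 - a^3/36


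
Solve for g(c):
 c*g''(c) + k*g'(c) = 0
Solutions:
 g(c) = C1 + c^(1 - re(k))*(C2*sin(log(c)*Abs(im(k))) + C3*cos(log(c)*im(k)))


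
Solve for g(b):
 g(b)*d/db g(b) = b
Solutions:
 g(b) = -sqrt(C1 + b^2)
 g(b) = sqrt(C1 + b^2)


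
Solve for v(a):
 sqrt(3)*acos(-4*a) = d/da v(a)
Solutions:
 v(a) = C1 + sqrt(3)*(a*acos(-4*a) + sqrt(1 - 16*a^2)/4)


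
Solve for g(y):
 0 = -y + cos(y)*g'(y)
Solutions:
 g(y) = C1 + Integral(y/cos(y), y)


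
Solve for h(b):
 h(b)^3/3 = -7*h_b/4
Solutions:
 h(b) = -sqrt(42)*sqrt(-1/(C1 - 4*b))/2
 h(b) = sqrt(42)*sqrt(-1/(C1 - 4*b))/2


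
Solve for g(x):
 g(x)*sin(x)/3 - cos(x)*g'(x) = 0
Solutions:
 g(x) = C1/cos(x)^(1/3)


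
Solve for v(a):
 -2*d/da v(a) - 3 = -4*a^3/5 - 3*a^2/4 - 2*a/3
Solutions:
 v(a) = C1 + a^4/10 + a^3/8 + a^2/6 - 3*a/2


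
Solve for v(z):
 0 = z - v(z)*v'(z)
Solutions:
 v(z) = -sqrt(C1 + z^2)
 v(z) = sqrt(C1 + z^2)


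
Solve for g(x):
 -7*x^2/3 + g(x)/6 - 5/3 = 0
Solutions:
 g(x) = 14*x^2 + 10


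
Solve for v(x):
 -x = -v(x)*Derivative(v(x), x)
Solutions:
 v(x) = -sqrt(C1 + x^2)
 v(x) = sqrt(C1 + x^2)


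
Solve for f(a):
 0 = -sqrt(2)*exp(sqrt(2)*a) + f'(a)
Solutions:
 f(a) = C1 + exp(sqrt(2)*a)


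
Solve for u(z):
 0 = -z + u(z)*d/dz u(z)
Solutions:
 u(z) = -sqrt(C1 + z^2)
 u(z) = sqrt(C1 + z^2)


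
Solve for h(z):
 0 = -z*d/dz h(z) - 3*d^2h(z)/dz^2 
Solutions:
 h(z) = C1 + C2*erf(sqrt(6)*z/6)


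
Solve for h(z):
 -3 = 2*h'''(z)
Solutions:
 h(z) = C1 + C2*z + C3*z^2 - z^3/4


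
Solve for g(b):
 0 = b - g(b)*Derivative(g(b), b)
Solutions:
 g(b) = -sqrt(C1 + b^2)
 g(b) = sqrt(C1 + b^2)


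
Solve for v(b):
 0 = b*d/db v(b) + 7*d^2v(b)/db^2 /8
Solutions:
 v(b) = C1 + C2*erf(2*sqrt(7)*b/7)


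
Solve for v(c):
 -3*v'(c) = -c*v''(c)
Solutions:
 v(c) = C1 + C2*c^4


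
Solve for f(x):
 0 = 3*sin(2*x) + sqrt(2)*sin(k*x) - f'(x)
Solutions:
 f(x) = C1 - 3*cos(2*x)/2 - sqrt(2)*cos(k*x)/k


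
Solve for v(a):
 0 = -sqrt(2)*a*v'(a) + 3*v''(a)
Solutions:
 v(a) = C1 + C2*erfi(2^(3/4)*sqrt(3)*a/6)


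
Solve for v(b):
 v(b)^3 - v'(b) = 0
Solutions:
 v(b) = -sqrt(2)*sqrt(-1/(C1 + b))/2
 v(b) = sqrt(2)*sqrt(-1/(C1 + b))/2


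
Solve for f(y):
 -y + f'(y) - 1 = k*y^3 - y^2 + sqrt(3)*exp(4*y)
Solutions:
 f(y) = C1 + k*y^4/4 - y^3/3 + y^2/2 + y + sqrt(3)*exp(4*y)/4


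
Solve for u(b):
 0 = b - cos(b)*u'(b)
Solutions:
 u(b) = C1 + Integral(b/cos(b), b)


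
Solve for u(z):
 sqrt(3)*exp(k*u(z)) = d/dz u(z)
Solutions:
 u(z) = Piecewise((log(-1/(C1*k + sqrt(3)*k*z))/k, Ne(k, 0)), (nan, True))
 u(z) = Piecewise((C1 + sqrt(3)*z, Eq(k, 0)), (nan, True))


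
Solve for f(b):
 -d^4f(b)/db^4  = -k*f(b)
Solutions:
 f(b) = C1*exp(-b*k^(1/4)) + C2*exp(b*k^(1/4)) + C3*exp(-I*b*k^(1/4)) + C4*exp(I*b*k^(1/4))


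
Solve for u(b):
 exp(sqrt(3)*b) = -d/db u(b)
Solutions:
 u(b) = C1 - sqrt(3)*exp(sqrt(3)*b)/3


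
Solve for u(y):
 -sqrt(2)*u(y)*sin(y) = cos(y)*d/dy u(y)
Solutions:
 u(y) = C1*cos(y)^(sqrt(2))


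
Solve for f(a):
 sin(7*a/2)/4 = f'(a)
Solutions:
 f(a) = C1 - cos(7*a/2)/14


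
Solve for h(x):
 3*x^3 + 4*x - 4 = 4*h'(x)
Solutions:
 h(x) = C1 + 3*x^4/16 + x^2/2 - x


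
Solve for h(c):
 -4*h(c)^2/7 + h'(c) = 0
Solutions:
 h(c) = -7/(C1 + 4*c)


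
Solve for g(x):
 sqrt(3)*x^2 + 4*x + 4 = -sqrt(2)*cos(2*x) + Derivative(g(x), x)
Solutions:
 g(x) = C1 + sqrt(3)*x^3/3 + 2*x^2 + 4*x + sqrt(2)*sin(2*x)/2


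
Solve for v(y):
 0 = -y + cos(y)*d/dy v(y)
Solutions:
 v(y) = C1 + Integral(y/cos(y), y)


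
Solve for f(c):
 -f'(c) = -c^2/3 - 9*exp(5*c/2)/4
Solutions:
 f(c) = C1 + c^3/9 + 9*exp(5*c/2)/10


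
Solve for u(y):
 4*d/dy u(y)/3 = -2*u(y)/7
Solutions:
 u(y) = C1*exp(-3*y/14)


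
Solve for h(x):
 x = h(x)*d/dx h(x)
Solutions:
 h(x) = -sqrt(C1 + x^2)
 h(x) = sqrt(C1 + x^2)


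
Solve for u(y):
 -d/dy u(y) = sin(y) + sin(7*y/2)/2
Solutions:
 u(y) = C1 + cos(y) + cos(7*y/2)/7


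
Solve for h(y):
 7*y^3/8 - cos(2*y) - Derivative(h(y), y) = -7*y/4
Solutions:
 h(y) = C1 + 7*y^4/32 + 7*y^2/8 - sin(2*y)/2


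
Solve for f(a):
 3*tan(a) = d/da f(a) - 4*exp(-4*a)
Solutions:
 f(a) = C1 + 3*log(tan(a)^2 + 1)/2 - exp(-4*a)


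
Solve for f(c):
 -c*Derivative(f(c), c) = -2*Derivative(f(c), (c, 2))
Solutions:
 f(c) = C1 + C2*erfi(c/2)


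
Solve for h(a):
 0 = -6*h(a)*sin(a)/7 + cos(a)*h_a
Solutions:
 h(a) = C1/cos(a)^(6/7)


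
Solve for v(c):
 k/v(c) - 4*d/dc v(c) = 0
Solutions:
 v(c) = -sqrt(C1 + 2*c*k)/2
 v(c) = sqrt(C1 + 2*c*k)/2


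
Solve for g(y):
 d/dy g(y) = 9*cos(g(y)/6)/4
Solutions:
 -9*y/4 - 3*log(sin(g(y)/6) - 1) + 3*log(sin(g(y)/6) + 1) = C1


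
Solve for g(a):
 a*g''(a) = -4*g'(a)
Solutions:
 g(a) = C1 + C2/a^3


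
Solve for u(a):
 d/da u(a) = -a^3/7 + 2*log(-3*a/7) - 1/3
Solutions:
 u(a) = C1 - a^4/28 + 2*a*log(-a) + a*(-2*log(7) - 7/3 + 2*log(3))


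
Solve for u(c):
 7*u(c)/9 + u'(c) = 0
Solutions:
 u(c) = C1*exp(-7*c/9)


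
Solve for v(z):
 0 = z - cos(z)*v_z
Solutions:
 v(z) = C1 + Integral(z/cos(z), z)


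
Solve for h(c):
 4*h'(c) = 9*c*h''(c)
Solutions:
 h(c) = C1 + C2*c^(13/9)


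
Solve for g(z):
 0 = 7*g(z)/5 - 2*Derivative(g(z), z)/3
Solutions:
 g(z) = C1*exp(21*z/10)


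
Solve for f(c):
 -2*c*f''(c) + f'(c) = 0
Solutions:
 f(c) = C1 + C2*c^(3/2)


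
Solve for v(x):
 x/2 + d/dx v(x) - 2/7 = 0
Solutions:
 v(x) = C1 - x^2/4 + 2*x/7


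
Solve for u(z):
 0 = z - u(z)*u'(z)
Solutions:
 u(z) = -sqrt(C1 + z^2)
 u(z) = sqrt(C1 + z^2)


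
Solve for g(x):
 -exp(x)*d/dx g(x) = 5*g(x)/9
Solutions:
 g(x) = C1*exp(5*exp(-x)/9)


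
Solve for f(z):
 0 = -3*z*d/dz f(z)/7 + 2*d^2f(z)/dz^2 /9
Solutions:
 f(z) = C1 + C2*erfi(3*sqrt(21)*z/14)


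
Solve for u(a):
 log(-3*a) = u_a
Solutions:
 u(a) = C1 + a*log(-a) + a*(-1 + log(3))


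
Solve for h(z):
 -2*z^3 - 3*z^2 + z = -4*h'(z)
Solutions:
 h(z) = C1 + z^4/8 + z^3/4 - z^2/8


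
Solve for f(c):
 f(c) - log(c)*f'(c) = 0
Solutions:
 f(c) = C1*exp(li(c))


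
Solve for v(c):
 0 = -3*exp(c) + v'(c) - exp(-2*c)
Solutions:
 v(c) = C1 + 3*exp(c) - exp(-2*c)/2


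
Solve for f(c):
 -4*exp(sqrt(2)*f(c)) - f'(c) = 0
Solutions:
 f(c) = sqrt(2)*(2*log(1/(C1 + 4*c)) - log(2))/4


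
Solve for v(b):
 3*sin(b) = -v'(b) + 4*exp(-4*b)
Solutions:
 v(b) = C1 + 3*cos(b) - exp(-4*b)


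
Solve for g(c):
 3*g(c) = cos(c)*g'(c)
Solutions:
 g(c) = C1*(sin(c) + 1)^(3/2)/(sin(c) - 1)^(3/2)


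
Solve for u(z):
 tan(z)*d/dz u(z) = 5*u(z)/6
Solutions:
 u(z) = C1*sin(z)^(5/6)


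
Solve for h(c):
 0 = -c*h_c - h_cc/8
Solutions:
 h(c) = C1 + C2*erf(2*c)


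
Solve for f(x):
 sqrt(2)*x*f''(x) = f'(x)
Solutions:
 f(x) = C1 + C2*x^(sqrt(2)/2 + 1)


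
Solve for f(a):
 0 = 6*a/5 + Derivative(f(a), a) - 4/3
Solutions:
 f(a) = C1 - 3*a^2/5 + 4*a/3


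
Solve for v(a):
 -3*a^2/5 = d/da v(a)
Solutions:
 v(a) = C1 - a^3/5


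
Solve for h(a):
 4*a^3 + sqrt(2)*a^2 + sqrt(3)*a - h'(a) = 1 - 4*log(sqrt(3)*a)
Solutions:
 h(a) = C1 + a^4 + sqrt(2)*a^3/3 + sqrt(3)*a^2/2 + 4*a*log(a) - 5*a + a*log(9)


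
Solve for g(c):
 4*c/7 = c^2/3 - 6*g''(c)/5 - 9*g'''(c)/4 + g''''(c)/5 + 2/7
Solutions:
 g(c) = C1 + C2*c + C3*exp(c*(45 - sqrt(2409))/8) + C4*exp(c*(45 + sqrt(2409))/8) + 5*c^4/216 - 85*c^3/336 + 38425*c^2/24192


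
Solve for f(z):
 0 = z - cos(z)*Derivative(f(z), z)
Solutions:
 f(z) = C1 + Integral(z/cos(z), z)


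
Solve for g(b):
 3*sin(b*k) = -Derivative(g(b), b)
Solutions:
 g(b) = C1 + 3*cos(b*k)/k


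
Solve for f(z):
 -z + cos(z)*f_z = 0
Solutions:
 f(z) = C1 + Integral(z/cos(z), z)


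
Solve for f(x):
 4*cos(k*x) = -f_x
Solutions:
 f(x) = C1 - 4*sin(k*x)/k


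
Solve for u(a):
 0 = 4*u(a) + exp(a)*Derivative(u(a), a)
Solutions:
 u(a) = C1*exp(4*exp(-a))


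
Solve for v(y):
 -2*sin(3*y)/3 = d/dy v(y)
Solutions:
 v(y) = C1 + 2*cos(3*y)/9


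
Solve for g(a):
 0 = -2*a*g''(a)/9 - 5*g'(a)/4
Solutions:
 g(a) = C1 + C2/a^(37/8)


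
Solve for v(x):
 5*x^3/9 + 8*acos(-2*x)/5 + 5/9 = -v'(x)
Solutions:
 v(x) = C1 - 5*x^4/36 - 8*x*acos(-2*x)/5 - 5*x/9 - 4*sqrt(1 - 4*x^2)/5


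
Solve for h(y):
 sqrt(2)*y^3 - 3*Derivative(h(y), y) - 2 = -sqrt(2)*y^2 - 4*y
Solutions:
 h(y) = C1 + sqrt(2)*y^4/12 + sqrt(2)*y^3/9 + 2*y^2/3 - 2*y/3


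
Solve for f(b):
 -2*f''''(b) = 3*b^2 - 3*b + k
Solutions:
 f(b) = C1 + C2*b + C3*b^2 + C4*b^3 - b^6/240 + b^5/80 - b^4*k/48


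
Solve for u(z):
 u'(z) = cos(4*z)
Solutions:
 u(z) = C1 + sin(4*z)/4


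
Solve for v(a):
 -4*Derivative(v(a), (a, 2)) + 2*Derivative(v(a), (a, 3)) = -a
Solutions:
 v(a) = C1 + C2*a + C3*exp(2*a) + a^3/24 + a^2/16


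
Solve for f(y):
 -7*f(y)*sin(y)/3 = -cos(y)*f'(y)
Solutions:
 f(y) = C1/cos(y)^(7/3)


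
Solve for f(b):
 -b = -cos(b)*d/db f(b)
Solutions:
 f(b) = C1 + Integral(b/cos(b), b)


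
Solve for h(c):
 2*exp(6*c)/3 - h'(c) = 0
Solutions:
 h(c) = C1 + exp(6*c)/9


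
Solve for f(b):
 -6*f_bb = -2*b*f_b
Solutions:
 f(b) = C1 + C2*erfi(sqrt(6)*b/6)


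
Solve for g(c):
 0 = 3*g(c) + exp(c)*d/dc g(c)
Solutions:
 g(c) = C1*exp(3*exp(-c))


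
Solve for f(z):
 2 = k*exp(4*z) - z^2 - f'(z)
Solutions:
 f(z) = C1 + k*exp(4*z)/4 - z^3/3 - 2*z


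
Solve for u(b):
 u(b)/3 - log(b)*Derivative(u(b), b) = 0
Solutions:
 u(b) = C1*exp(li(b)/3)


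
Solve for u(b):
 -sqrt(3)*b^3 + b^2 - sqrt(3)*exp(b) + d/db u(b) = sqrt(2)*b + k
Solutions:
 u(b) = C1 + sqrt(3)*b^4/4 - b^3/3 + sqrt(2)*b^2/2 + b*k + sqrt(3)*exp(b)


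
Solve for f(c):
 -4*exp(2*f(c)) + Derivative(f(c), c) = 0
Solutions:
 f(c) = log(-sqrt(-1/(C1 + 4*c))) - log(2)/2
 f(c) = log(-1/(C1 + 4*c))/2 - log(2)/2


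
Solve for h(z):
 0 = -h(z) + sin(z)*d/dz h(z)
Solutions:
 h(z) = C1*sqrt(cos(z) - 1)/sqrt(cos(z) + 1)


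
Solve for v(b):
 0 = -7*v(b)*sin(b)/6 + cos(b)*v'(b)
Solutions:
 v(b) = C1/cos(b)^(7/6)


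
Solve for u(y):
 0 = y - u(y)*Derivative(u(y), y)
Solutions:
 u(y) = -sqrt(C1 + y^2)
 u(y) = sqrt(C1 + y^2)


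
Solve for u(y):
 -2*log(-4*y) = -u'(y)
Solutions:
 u(y) = C1 + 2*y*log(-y) + 2*y*(-1 + 2*log(2))


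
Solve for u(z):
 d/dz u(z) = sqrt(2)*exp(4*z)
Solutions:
 u(z) = C1 + sqrt(2)*exp(4*z)/4


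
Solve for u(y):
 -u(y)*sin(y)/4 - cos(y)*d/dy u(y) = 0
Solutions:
 u(y) = C1*cos(y)^(1/4)


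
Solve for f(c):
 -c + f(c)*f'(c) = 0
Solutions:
 f(c) = -sqrt(C1 + c^2)
 f(c) = sqrt(C1 + c^2)


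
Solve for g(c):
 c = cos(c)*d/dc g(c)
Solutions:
 g(c) = C1 + Integral(c/cos(c), c)


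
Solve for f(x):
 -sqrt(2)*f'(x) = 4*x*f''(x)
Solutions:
 f(x) = C1 + C2*x^(1 - sqrt(2)/4)


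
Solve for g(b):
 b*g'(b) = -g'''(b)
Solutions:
 g(b) = C1 + Integral(C2*airyai(-b) + C3*airybi(-b), b)


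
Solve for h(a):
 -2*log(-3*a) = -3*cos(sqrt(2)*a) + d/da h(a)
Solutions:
 h(a) = C1 - 2*a*log(-a) - 2*a*log(3) + 2*a + 3*sqrt(2)*sin(sqrt(2)*a)/2


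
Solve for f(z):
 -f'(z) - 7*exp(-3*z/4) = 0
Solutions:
 f(z) = C1 + 28*exp(-3*z/4)/3


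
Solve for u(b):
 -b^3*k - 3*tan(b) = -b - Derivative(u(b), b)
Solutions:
 u(b) = C1 + b^4*k/4 - b^2/2 - 3*log(cos(b))


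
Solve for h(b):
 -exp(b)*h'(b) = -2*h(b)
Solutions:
 h(b) = C1*exp(-2*exp(-b))


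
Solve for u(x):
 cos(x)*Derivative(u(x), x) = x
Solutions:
 u(x) = C1 + Integral(x/cos(x), x)


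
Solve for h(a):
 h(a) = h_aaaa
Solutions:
 h(a) = C1*exp(-a) + C2*exp(a) + C3*sin(a) + C4*cos(a)


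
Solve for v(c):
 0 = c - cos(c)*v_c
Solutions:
 v(c) = C1 + Integral(c/cos(c), c)


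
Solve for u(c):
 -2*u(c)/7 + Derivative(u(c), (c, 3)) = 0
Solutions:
 u(c) = C3*exp(2^(1/3)*7^(2/3)*c/7) + (C1*sin(2^(1/3)*sqrt(3)*7^(2/3)*c/14) + C2*cos(2^(1/3)*sqrt(3)*7^(2/3)*c/14))*exp(-2^(1/3)*7^(2/3)*c/14)


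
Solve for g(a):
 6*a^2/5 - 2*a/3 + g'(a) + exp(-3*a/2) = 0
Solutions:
 g(a) = C1 - 2*a^3/5 + a^2/3 + 2*exp(-3*a/2)/3


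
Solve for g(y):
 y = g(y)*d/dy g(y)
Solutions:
 g(y) = -sqrt(C1 + y^2)
 g(y) = sqrt(C1 + y^2)


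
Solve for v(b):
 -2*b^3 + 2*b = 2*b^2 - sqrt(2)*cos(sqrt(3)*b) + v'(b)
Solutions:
 v(b) = C1 - b^4/2 - 2*b^3/3 + b^2 + sqrt(6)*sin(sqrt(3)*b)/3


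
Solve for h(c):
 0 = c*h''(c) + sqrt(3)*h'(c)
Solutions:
 h(c) = C1 + C2*c^(1 - sqrt(3))


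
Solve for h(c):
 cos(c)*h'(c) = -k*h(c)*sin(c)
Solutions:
 h(c) = C1*exp(k*log(cos(c)))


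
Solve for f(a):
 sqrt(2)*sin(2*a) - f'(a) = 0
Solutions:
 f(a) = C1 - sqrt(2)*cos(2*a)/2


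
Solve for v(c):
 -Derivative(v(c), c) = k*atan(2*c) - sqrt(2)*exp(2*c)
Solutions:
 v(c) = C1 - k*(c*atan(2*c) - log(4*c^2 + 1)/4) + sqrt(2)*exp(2*c)/2


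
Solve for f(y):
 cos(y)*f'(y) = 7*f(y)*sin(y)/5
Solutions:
 f(y) = C1/cos(y)^(7/5)


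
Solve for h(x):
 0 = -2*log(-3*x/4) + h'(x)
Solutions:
 h(x) = C1 + 2*x*log(-x) + 2*x*(-2*log(2) - 1 + log(3))


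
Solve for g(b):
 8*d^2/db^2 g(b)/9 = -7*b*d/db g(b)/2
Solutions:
 g(b) = C1 + C2*erf(3*sqrt(14)*b/8)


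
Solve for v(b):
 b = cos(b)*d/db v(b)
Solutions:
 v(b) = C1 + Integral(b/cos(b), b)


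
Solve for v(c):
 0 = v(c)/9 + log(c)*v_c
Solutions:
 v(c) = C1*exp(-li(c)/9)


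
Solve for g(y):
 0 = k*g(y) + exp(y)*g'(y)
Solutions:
 g(y) = C1*exp(k*exp(-y))


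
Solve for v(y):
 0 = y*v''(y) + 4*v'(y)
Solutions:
 v(y) = C1 + C2/y^3


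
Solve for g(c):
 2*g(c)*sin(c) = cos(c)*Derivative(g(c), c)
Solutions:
 g(c) = C1/cos(c)^2


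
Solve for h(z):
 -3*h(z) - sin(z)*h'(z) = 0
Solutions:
 h(z) = C1*(cos(z) + 1)^(3/2)/(cos(z) - 1)^(3/2)


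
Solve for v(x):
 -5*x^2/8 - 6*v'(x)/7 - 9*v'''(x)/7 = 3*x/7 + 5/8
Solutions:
 v(x) = C1 + C2*sin(sqrt(6)*x/3) + C3*cos(sqrt(6)*x/3) - 35*x^3/144 - x^2/4 + 35*x/24


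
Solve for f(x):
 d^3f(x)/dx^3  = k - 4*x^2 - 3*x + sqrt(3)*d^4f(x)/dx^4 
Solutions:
 f(x) = C1 + C2*x + C3*x^2 + C4*exp(sqrt(3)*x/3) - x^5/15 + x^4*(-8*sqrt(3) - 3)/24 + x^3*(k/6 - 4 - sqrt(3)/2)


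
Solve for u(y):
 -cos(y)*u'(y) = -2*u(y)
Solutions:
 u(y) = C1*(sin(y) + 1)/(sin(y) - 1)


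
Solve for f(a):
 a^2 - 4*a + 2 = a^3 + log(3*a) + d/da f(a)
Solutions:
 f(a) = C1 - a^4/4 + a^3/3 - 2*a^2 - a*log(a) - a*log(3) + 3*a


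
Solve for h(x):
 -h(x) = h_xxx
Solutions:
 h(x) = C3*exp(-x) + (C1*sin(sqrt(3)*x/2) + C2*cos(sqrt(3)*x/2))*exp(x/2)


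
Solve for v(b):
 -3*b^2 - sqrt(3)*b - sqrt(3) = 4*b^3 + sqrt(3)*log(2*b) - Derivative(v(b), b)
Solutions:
 v(b) = C1 + b^4 + b^3 + sqrt(3)*b^2/2 + sqrt(3)*b*log(b) + sqrt(3)*b*log(2)


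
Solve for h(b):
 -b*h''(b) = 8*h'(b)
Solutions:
 h(b) = C1 + C2/b^7


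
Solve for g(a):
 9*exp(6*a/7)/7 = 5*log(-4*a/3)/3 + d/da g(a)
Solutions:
 g(a) = C1 - 5*a*log(-a)/3 + 5*a*(-2*log(2) + 1 + log(3))/3 + 3*exp(6*a/7)/2


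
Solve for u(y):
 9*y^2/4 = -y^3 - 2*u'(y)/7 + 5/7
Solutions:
 u(y) = C1 - 7*y^4/8 - 21*y^3/8 + 5*y/2


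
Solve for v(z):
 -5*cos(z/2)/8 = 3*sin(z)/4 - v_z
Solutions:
 v(z) = C1 + 5*sin(z/2)/4 - 3*cos(z)/4


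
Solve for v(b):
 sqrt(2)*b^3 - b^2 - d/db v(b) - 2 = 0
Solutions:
 v(b) = C1 + sqrt(2)*b^4/4 - b^3/3 - 2*b


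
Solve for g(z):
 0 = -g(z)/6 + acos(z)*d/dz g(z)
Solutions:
 g(z) = C1*exp(Integral(1/acos(z), z)/6)


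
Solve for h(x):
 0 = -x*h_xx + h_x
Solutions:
 h(x) = C1 + C2*x^2


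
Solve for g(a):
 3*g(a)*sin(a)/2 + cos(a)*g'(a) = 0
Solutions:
 g(a) = C1*cos(a)^(3/2)


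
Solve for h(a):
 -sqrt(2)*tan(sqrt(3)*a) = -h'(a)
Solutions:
 h(a) = C1 - sqrt(6)*log(cos(sqrt(3)*a))/3


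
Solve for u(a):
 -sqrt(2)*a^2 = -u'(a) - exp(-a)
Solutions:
 u(a) = C1 + sqrt(2)*a^3/3 + exp(-a)


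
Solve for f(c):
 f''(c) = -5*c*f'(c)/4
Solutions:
 f(c) = C1 + C2*erf(sqrt(10)*c/4)


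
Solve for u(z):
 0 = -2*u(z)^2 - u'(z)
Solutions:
 u(z) = 1/(C1 + 2*z)


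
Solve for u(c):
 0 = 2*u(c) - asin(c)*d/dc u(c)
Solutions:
 u(c) = C1*exp(2*Integral(1/asin(c), c))


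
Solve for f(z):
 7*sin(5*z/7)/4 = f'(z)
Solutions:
 f(z) = C1 - 49*cos(5*z/7)/20


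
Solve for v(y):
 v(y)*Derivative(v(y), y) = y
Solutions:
 v(y) = -sqrt(C1 + y^2)
 v(y) = sqrt(C1 + y^2)


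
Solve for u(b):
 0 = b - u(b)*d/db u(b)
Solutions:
 u(b) = -sqrt(C1 + b^2)
 u(b) = sqrt(C1 + b^2)


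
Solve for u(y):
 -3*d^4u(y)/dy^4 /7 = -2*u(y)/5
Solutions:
 u(y) = C1*exp(-14^(1/4)*15^(3/4)*y/15) + C2*exp(14^(1/4)*15^(3/4)*y/15) + C3*sin(14^(1/4)*15^(3/4)*y/15) + C4*cos(14^(1/4)*15^(3/4)*y/15)


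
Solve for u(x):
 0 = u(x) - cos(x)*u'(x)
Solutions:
 u(x) = C1*sqrt(sin(x) + 1)/sqrt(sin(x) - 1)


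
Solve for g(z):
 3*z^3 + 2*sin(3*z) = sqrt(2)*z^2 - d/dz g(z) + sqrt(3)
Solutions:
 g(z) = C1 - 3*z^4/4 + sqrt(2)*z^3/3 + sqrt(3)*z + 2*cos(3*z)/3


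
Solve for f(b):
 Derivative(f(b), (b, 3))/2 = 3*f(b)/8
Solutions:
 f(b) = C3*exp(6^(1/3)*b/2) + (C1*sin(2^(1/3)*3^(5/6)*b/4) + C2*cos(2^(1/3)*3^(5/6)*b/4))*exp(-6^(1/3)*b/4)


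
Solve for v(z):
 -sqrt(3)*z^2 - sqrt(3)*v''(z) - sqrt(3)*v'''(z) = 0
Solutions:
 v(z) = C1 + C2*z + C3*exp(-z) - z^4/12 + z^3/3 - z^2


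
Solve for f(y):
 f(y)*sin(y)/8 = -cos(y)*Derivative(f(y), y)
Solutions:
 f(y) = C1*cos(y)^(1/8)


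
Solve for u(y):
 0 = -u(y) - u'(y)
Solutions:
 u(y) = C1*exp(-y)


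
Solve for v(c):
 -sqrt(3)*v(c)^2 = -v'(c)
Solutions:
 v(c) = -1/(C1 + sqrt(3)*c)


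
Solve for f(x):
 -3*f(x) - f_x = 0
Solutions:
 f(x) = C1*exp(-3*x)


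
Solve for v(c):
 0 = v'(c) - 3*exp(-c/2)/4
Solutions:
 v(c) = C1 - 3*exp(-c/2)/2


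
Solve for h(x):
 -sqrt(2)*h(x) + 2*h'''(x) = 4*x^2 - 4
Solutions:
 h(x) = C3*exp(2^(5/6)*x/2) - 2*sqrt(2)*x^2 + (C1*sin(2^(5/6)*sqrt(3)*x/4) + C2*cos(2^(5/6)*sqrt(3)*x/4))*exp(-2^(5/6)*x/4) + 2*sqrt(2)


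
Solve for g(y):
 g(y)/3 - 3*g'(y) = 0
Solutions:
 g(y) = C1*exp(y/9)


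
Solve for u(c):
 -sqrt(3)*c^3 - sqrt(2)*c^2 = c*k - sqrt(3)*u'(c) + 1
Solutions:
 u(c) = C1 + c^4/4 + sqrt(6)*c^3/9 + sqrt(3)*c^2*k/6 + sqrt(3)*c/3


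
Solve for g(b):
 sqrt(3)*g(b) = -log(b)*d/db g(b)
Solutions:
 g(b) = C1*exp(-sqrt(3)*li(b))


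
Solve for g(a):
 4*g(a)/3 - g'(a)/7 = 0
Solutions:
 g(a) = C1*exp(28*a/3)


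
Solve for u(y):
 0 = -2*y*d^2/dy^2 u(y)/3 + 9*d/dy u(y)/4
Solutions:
 u(y) = C1 + C2*y^(35/8)


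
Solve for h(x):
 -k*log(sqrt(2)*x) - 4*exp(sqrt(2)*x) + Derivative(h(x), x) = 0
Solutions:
 h(x) = C1 + k*x*log(x) + k*x*(-1 + log(2)/2) + 2*sqrt(2)*exp(sqrt(2)*x)


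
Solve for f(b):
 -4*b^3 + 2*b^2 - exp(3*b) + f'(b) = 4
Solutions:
 f(b) = C1 + b^4 - 2*b^3/3 + 4*b + exp(3*b)/3


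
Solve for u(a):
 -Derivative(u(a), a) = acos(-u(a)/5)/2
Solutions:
 Integral(1/acos(-_y/5), (_y, u(a))) = C1 - a/2


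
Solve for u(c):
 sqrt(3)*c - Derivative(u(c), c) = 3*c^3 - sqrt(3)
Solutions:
 u(c) = C1 - 3*c^4/4 + sqrt(3)*c^2/2 + sqrt(3)*c


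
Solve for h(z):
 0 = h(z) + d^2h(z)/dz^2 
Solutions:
 h(z) = C1*sin(z) + C2*cos(z)


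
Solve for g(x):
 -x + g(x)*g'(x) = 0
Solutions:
 g(x) = -sqrt(C1 + x^2)
 g(x) = sqrt(C1 + x^2)


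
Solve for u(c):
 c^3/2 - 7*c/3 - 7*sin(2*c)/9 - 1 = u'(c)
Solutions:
 u(c) = C1 + c^4/8 - 7*c^2/6 - c + 7*cos(2*c)/18


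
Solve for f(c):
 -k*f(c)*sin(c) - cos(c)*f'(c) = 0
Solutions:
 f(c) = C1*exp(k*log(cos(c)))


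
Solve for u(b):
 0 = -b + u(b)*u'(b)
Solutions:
 u(b) = -sqrt(C1 + b^2)
 u(b) = sqrt(C1 + b^2)


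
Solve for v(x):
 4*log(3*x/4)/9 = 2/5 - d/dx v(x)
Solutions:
 v(x) = C1 - 4*x*log(x)/9 - 4*x*log(3)/9 + 8*x*log(2)/9 + 38*x/45


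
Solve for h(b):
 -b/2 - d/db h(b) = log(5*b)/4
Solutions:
 h(b) = C1 - b^2/4 - b*log(b)/4 - b*log(5)/4 + b/4


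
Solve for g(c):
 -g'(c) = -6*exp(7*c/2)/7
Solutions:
 g(c) = C1 + 12*exp(7*c/2)/49


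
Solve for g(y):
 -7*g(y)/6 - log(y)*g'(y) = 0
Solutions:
 g(y) = C1*exp(-7*li(y)/6)


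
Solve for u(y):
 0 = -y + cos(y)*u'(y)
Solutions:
 u(y) = C1 + Integral(y/cos(y), y)


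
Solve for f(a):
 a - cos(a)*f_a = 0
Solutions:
 f(a) = C1 + Integral(a/cos(a), a)


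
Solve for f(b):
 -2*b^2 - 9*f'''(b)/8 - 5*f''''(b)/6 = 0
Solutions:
 f(b) = C1 + C2*b + C3*b^2 + C4*exp(-27*b/20) - 4*b^5/135 + 80*b^4/729 - 6400*b^3/19683


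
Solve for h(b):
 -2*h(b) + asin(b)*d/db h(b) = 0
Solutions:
 h(b) = C1*exp(2*Integral(1/asin(b), b))


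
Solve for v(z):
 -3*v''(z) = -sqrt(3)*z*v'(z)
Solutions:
 v(z) = C1 + C2*erfi(sqrt(2)*3^(3/4)*z/6)


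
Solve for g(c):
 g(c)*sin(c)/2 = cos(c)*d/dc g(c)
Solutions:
 g(c) = C1/sqrt(cos(c))


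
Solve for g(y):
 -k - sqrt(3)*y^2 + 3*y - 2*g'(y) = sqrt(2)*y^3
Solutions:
 g(y) = C1 - k*y/2 - sqrt(2)*y^4/8 - sqrt(3)*y^3/6 + 3*y^2/4


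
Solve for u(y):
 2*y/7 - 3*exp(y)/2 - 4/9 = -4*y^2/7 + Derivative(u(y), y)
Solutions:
 u(y) = C1 + 4*y^3/21 + y^2/7 - 4*y/9 - 3*exp(y)/2


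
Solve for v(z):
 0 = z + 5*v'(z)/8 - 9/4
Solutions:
 v(z) = C1 - 4*z^2/5 + 18*z/5


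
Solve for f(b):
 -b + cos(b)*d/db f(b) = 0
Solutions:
 f(b) = C1 + Integral(b/cos(b), b)


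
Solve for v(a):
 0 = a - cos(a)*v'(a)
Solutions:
 v(a) = C1 + Integral(a/cos(a), a)


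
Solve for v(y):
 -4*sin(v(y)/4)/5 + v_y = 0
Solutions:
 -4*y/5 + 2*log(cos(v(y)/4) - 1) - 2*log(cos(v(y)/4) + 1) = C1


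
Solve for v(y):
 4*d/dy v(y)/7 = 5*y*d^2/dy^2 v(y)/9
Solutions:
 v(y) = C1 + C2*y^(71/35)


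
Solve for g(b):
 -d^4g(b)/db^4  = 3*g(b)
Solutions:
 g(b) = (C1*sin(sqrt(2)*3^(1/4)*b/2) + C2*cos(sqrt(2)*3^(1/4)*b/2))*exp(-sqrt(2)*3^(1/4)*b/2) + (C3*sin(sqrt(2)*3^(1/4)*b/2) + C4*cos(sqrt(2)*3^(1/4)*b/2))*exp(sqrt(2)*3^(1/4)*b/2)


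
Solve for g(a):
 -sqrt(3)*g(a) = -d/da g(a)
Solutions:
 g(a) = C1*exp(sqrt(3)*a)


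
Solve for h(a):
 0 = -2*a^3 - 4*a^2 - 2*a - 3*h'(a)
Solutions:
 h(a) = C1 - a^4/6 - 4*a^3/9 - a^2/3


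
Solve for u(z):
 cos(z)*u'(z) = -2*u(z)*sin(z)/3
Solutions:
 u(z) = C1*cos(z)^(2/3)


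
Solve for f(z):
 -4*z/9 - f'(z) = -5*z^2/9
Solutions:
 f(z) = C1 + 5*z^3/27 - 2*z^2/9


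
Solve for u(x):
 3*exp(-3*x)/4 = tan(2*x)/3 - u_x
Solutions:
 u(x) = C1 + log(tan(2*x)^2 + 1)/12 + exp(-3*x)/4


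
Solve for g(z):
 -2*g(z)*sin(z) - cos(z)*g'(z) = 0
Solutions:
 g(z) = C1*cos(z)^2


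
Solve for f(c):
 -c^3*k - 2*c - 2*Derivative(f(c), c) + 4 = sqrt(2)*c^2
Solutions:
 f(c) = C1 - c^4*k/8 - sqrt(2)*c^3/6 - c^2/2 + 2*c


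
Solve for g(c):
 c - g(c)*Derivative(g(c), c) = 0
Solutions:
 g(c) = -sqrt(C1 + c^2)
 g(c) = sqrt(C1 + c^2)


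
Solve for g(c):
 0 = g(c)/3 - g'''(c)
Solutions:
 g(c) = C3*exp(3^(2/3)*c/3) + (C1*sin(3^(1/6)*c/2) + C2*cos(3^(1/6)*c/2))*exp(-3^(2/3)*c/6)


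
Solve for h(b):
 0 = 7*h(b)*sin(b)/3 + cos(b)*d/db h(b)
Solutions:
 h(b) = C1*cos(b)^(7/3)


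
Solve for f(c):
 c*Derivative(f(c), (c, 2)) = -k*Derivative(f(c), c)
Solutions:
 f(c) = C1 + c^(1 - re(k))*(C2*sin(log(c)*Abs(im(k))) + C3*cos(log(c)*im(k)))


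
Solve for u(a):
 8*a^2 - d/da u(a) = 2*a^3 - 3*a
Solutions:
 u(a) = C1 - a^4/2 + 8*a^3/3 + 3*a^2/2


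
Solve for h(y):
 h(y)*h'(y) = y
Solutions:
 h(y) = -sqrt(C1 + y^2)
 h(y) = sqrt(C1 + y^2)


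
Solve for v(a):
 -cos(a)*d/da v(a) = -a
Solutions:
 v(a) = C1 + Integral(a/cos(a), a)


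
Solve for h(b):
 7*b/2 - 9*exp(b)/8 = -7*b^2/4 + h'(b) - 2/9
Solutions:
 h(b) = C1 + 7*b^3/12 + 7*b^2/4 + 2*b/9 - 9*exp(b)/8


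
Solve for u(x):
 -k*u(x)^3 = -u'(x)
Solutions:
 u(x) = -sqrt(2)*sqrt(-1/(C1 + k*x))/2
 u(x) = sqrt(2)*sqrt(-1/(C1 + k*x))/2


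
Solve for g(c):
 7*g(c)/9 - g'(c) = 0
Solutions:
 g(c) = C1*exp(7*c/9)


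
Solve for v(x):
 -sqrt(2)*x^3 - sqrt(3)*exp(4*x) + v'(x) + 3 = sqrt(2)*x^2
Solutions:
 v(x) = C1 + sqrt(2)*x^4/4 + sqrt(2)*x^3/3 - 3*x + sqrt(3)*exp(4*x)/4


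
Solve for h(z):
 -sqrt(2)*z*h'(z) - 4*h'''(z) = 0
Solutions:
 h(z) = C1 + Integral(C2*airyai(-sqrt(2)*z/2) + C3*airybi(-sqrt(2)*z/2), z)


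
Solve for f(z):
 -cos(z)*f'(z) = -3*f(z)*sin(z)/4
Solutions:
 f(z) = C1/cos(z)^(3/4)


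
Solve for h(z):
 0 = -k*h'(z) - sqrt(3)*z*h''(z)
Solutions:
 h(z) = C1 + z^(-sqrt(3)*re(k)/3 + 1)*(C2*sin(sqrt(3)*log(z)*Abs(im(k))/3) + C3*cos(sqrt(3)*log(z)*im(k)/3))


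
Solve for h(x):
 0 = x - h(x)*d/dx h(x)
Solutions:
 h(x) = -sqrt(C1 + x^2)
 h(x) = sqrt(C1 + x^2)


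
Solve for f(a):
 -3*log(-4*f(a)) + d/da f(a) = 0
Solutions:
 -Integral(1/(log(-_y) + 2*log(2)), (_y, f(a)))/3 = C1 - a


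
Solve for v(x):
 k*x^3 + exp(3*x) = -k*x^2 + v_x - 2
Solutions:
 v(x) = C1 + k*x^4/4 + k*x^3/3 + 2*x + exp(3*x)/3


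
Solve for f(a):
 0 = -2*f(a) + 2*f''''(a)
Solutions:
 f(a) = C1*exp(-a) + C2*exp(a) + C3*sin(a) + C4*cos(a)


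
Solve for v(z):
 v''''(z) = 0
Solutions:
 v(z) = C1 + C2*z + C3*z^2 + C4*z^3


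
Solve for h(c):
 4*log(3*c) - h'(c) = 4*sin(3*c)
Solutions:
 h(c) = C1 + 4*c*log(c) - 4*c + 4*c*log(3) + 4*cos(3*c)/3


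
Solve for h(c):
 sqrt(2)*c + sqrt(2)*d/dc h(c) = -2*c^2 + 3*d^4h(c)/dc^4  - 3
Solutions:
 h(c) = C1 + C4*exp(2^(1/6)*3^(2/3)*c/3) - sqrt(2)*c^3/3 - c^2/2 - 3*sqrt(2)*c/2 + (C2*sin(6^(1/6)*c/2) + C3*cos(6^(1/6)*c/2))*exp(-2^(1/6)*3^(2/3)*c/6)


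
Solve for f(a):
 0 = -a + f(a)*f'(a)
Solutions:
 f(a) = -sqrt(C1 + a^2)
 f(a) = sqrt(C1 + a^2)


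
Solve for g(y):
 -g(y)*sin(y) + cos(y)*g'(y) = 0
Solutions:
 g(y) = C1/cos(y)


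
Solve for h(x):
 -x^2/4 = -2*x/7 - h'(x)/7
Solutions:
 h(x) = C1 + 7*x^3/12 - x^2


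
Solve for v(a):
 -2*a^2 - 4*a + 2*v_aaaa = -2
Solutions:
 v(a) = C1 + C2*a + C3*a^2 + C4*a^3 + a^6/360 + a^5/60 - a^4/24


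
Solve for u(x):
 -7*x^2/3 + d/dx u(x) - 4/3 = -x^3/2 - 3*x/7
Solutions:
 u(x) = C1 - x^4/8 + 7*x^3/9 - 3*x^2/14 + 4*x/3


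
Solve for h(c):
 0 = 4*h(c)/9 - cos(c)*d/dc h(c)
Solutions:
 h(c) = C1*(sin(c) + 1)^(2/9)/(sin(c) - 1)^(2/9)


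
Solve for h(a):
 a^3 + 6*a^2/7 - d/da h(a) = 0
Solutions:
 h(a) = C1 + a^4/4 + 2*a^3/7


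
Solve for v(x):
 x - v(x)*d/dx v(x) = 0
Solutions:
 v(x) = -sqrt(C1 + x^2)
 v(x) = sqrt(C1 + x^2)


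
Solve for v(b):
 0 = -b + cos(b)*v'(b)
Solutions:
 v(b) = C1 + Integral(b/cos(b), b)


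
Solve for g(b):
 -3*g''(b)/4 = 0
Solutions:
 g(b) = C1 + C2*b


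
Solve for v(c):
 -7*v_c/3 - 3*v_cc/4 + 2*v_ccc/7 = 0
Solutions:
 v(c) = C1 + C2*exp(7*c*(9 - sqrt(465))/48) + C3*exp(7*c*(9 + sqrt(465))/48)


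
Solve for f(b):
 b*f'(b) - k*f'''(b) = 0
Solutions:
 f(b) = C1 + Integral(C2*airyai(b*(1/k)^(1/3)) + C3*airybi(b*(1/k)^(1/3)), b)


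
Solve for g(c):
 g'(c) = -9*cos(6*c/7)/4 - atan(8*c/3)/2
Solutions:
 g(c) = C1 - c*atan(8*c/3)/2 + 3*log(64*c^2 + 9)/32 - 21*sin(6*c/7)/8


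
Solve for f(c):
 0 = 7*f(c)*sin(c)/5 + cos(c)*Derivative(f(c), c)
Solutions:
 f(c) = C1*cos(c)^(7/5)


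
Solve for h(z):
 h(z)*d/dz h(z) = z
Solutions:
 h(z) = -sqrt(C1 + z^2)
 h(z) = sqrt(C1 + z^2)


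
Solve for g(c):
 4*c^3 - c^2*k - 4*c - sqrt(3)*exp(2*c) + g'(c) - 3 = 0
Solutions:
 g(c) = C1 - c^4 + c^3*k/3 + 2*c^2 + 3*c + sqrt(3)*exp(2*c)/2


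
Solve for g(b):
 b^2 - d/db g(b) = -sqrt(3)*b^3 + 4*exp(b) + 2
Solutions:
 g(b) = C1 + sqrt(3)*b^4/4 + b^3/3 - 2*b - 4*exp(b)


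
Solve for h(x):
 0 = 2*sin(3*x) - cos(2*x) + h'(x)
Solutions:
 h(x) = C1 + sin(2*x)/2 + 2*cos(3*x)/3


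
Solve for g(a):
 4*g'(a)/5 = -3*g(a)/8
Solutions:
 g(a) = C1*exp(-15*a/32)


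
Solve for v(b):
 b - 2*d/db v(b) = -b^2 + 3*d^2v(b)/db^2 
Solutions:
 v(b) = C1 + C2*exp(-2*b/3) + b^3/6 - b^2/2 + 3*b/2


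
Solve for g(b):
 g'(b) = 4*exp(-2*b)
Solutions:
 g(b) = C1 - 2*exp(-2*b)


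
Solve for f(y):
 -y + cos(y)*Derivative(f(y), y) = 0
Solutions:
 f(y) = C1 + Integral(y/cos(y), y)


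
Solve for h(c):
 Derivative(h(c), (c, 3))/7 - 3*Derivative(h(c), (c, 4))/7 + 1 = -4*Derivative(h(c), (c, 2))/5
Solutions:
 h(c) = C1 + C2*c + C3*exp(c*(5 - sqrt(1705))/30) + C4*exp(c*(5 + sqrt(1705))/30) - 5*c^2/8


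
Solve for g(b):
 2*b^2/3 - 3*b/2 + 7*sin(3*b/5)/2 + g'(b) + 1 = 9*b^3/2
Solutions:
 g(b) = C1 + 9*b^4/8 - 2*b^3/9 + 3*b^2/4 - b + 35*cos(3*b/5)/6


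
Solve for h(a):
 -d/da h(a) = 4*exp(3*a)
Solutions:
 h(a) = C1 - 4*exp(3*a)/3


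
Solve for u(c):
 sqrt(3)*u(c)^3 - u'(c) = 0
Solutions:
 u(c) = -sqrt(2)*sqrt(-1/(C1 + sqrt(3)*c))/2
 u(c) = sqrt(2)*sqrt(-1/(C1 + sqrt(3)*c))/2


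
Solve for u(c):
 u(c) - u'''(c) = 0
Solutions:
 u(c) = C3*exp(c) + (C1*sin(sqrt(3)*c/2) + C2*cos(sqrt(3)*c/2))*exp(-c/2)


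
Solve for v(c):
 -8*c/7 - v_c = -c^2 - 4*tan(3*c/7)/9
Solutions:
 v(c) = C1 + c^3/3 - 4*c^2/7 - 28*log(cos(3*c/7))/27


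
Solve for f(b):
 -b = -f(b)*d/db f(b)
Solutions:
 f(b) = -sqrt(C1 + b^2)
 f(b) = sqrt(C1 + b^2)


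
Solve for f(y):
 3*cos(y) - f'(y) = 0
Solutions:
 f(y) = C1 + 3*sin(y)


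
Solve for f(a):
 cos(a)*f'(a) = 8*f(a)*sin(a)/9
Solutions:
 f(a) = C1/cos(a)^(8/9)


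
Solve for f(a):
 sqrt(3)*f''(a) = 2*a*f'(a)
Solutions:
 f(a) = C1 + C2*erfi(3^(3/4)*a/3)


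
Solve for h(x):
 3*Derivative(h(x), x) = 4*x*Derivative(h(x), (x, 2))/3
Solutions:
 h(x) = C1 + C2*x^(13/4)


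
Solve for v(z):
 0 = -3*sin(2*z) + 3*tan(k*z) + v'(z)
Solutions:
 v(z) = C1 - 3*Piecewise((-log(cos(k*z))/k, Ne(k, 0)), (0, True)) - 3*cos(2*z)/2


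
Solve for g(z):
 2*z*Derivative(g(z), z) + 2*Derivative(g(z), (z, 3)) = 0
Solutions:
 g(z) = C1 + Integral(C2*airyai(-z) + C3*airybi(-z), z)


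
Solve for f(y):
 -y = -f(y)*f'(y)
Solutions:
 f(y) = -sqrt(C1 + y^2)
 f(y) = sqrt(C1 + y^2)


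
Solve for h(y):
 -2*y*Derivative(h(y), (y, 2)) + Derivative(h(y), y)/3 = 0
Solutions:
 h(y) = C1 + C2*y^(7/6)


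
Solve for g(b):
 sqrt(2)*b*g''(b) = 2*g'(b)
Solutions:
 g(b) = C1 + C2*b^(1 + sqrt(2))
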